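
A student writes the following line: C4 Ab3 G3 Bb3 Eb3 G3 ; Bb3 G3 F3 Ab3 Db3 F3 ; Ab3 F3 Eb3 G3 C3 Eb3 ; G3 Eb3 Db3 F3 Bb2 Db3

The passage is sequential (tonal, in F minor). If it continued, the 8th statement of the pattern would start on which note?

C3

Unit = 6 notes; the statements start on C4, Bb3, Ab3, G3, moving down a 2nd each time.
Extending the heads down a 2nd: F3 → Eb3 → Db3 → C3.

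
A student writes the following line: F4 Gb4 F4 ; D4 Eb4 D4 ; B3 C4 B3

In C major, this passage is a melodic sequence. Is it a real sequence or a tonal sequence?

real

Each cell has the same semitone pattern (1, -1) — intervals are preserved exactly.
And Gb4 lies outside C major, so the sequence is real rather than tonal.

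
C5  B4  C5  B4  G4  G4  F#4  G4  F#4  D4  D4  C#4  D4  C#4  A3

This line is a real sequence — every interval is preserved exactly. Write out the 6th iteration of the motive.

The 5-note cells begin on C5, G4, D4 — each down a 4th from the last.
Carrying on: A3 → E3 → B2.
From B2 the exact shape gives B2 A#2 B2 A#2 F#2.

B2 A#2 B2 A#2 F#2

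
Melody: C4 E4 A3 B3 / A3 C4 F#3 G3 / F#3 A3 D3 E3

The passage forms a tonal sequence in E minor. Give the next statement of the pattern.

D3 F#3 B2 C3

Unit = 4 notes; the statements start on C4, A3, F#3, moving down a 3rd each time.
From D3 the diatonic shape gives D3 F#3 B2 C3.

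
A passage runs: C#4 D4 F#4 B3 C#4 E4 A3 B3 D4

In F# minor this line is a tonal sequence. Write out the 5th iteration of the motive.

Unit = 3 notes; the statements start on C#4, B3, A3, moving down a 2nd each time.
Continuing the starts: G#3 → F#3.
So cell 5 is F#3 G#3 B3.

F#3 G#3 B3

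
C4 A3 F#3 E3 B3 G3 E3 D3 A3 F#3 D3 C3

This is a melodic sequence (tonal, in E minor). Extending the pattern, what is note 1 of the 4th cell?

With 4-note cells, note 1 of each statement runs C4, B3, A3.
One more down a 2nd gives G3.

G3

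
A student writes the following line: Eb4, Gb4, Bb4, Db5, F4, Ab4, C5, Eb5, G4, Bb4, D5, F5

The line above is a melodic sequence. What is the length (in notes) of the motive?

4

12 notes total. Splitting into 3 groups of 4:
Eb4 Gb4 Bb4 Db5 | F4 Ab4 C5 Eb5 | G4 Bb4 D5 F5
Each cell is the previous one up a 2nd — so the unit is 4 notes.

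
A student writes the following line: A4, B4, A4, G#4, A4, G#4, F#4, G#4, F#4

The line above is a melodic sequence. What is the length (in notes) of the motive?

9 notes total. Splitting into 3 groups of 3:
A4 B4 A4 | G#4 A4 G#4 | F#4 G#4 F#4
Every group is a transposition down a 2nd of the one before; no shorter unit works.

3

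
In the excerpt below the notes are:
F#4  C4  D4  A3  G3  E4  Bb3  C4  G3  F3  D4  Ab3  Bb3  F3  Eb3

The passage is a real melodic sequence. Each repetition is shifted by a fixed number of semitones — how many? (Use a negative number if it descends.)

-2

The 5-note cells begin on F#4, E4, D4 — each down a 2nd from the last.
F#4 to E4 spans -2 semitones.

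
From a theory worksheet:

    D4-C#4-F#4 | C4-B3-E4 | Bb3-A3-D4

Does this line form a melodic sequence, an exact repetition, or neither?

Each 3-note cell is the previous one transposed down a 2nd.

sequence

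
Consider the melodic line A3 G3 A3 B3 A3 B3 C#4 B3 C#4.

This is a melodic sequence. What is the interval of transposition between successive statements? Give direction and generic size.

Taking 3-note groups, the heads are A3, B3, C#4: the pattern moves up a 2nd.
A3 to B3 is up a 2nd.

up a 2nd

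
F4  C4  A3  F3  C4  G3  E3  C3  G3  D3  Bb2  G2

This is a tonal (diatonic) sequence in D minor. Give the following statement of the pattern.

D3 A2 F2 D2

The 4-note cells begin on F4, C4, G3 — each down a 4th from the last.
So cell 4 is D3 A2 F2 D2.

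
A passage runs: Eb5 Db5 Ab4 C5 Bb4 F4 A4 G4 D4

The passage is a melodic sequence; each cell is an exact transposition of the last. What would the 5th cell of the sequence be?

Unit = 3 notes; the statements start on Eb5, C5, A4, moving down a 3rd each time.
Extending down a 3rd: F#4 → D#4.
From D#4 the exact shape gives D#4 C#4 G#3.

D#4 C#4 G#3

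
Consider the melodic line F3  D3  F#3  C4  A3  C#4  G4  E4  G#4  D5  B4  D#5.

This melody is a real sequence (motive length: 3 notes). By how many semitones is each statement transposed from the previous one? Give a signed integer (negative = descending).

7

Taking 3-note groups, the heads are F3, C4, G4, D5: the pattern moves up a 5th.
F3 to C4 spans +7 semitones.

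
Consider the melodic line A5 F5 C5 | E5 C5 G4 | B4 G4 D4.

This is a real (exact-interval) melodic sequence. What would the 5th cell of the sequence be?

C#4 A3 E3

Taking 3-note groups, the heads are A5, E5, B4: the pattern moves down a 4th.
Carrying on: F#4 → C#4.
From C#4 the exact shape gives C#4 A3 E3.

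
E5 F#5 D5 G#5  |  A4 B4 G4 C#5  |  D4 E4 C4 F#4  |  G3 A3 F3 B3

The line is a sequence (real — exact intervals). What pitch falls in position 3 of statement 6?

With 4-note cells, note 3 of each statement runs D5, G4, C4, F3.
Carrying that down a 5th forward: Bb2 → Eb2.

Eb2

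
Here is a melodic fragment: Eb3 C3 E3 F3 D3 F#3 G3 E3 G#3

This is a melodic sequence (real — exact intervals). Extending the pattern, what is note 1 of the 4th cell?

Grouping in 3s, the 1st note of each cell is Eb3, F3, G3.
Each moves up a 2nd; the next is A3.

A3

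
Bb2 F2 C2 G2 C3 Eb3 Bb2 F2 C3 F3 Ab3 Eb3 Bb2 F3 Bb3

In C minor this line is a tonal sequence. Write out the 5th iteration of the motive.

The 5-note cells begin on Bb2, Eb3, Ab3 — each up a 4th from the last.
Continuing the starts: D4 → G4.
So cell 5 is G4 D4 Ab3 Eb4 Ab4.

G4 D4 Ab3 Eb4 Ab4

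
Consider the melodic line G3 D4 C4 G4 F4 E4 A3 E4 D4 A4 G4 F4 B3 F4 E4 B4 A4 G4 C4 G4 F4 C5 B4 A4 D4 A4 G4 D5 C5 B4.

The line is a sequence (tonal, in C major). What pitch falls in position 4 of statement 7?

With 6-note cells, note 4 of each statement runs G4, A4, B4, C5, D5.
Each moves up a 2nd. Continuing: E5 → F5.

F5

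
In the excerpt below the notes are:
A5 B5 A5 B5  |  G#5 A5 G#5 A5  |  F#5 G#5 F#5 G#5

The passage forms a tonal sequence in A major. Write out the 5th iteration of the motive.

Taking 4-note groups, the heads are A5, G#5, F#5: the pattern moves down a 2nd.
Continuing the starts: E5 → D5.
From D5 the diatonic shape gives D5 E5 D5 E5.

D5 E5 D5 E5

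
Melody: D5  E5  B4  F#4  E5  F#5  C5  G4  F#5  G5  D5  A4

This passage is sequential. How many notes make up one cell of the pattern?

12 notes total. Splitting into 3 groups of 4:
D5 E5 B4 F#4 | E5 F#5 C5 G4 | F#5 G5 D5 A4
That's a consistent up a 2nd shift per cell, and no other grouping gives one.

4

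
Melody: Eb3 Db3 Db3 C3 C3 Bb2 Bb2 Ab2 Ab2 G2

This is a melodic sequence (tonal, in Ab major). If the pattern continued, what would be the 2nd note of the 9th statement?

C2

The unit is 2 notes. Position-2 pitches of the 5 shown cells: Db3, C3, Bb2, Ab2, G2.
Extending down a 2nd: F2 → Eb2 → Db2 → C2.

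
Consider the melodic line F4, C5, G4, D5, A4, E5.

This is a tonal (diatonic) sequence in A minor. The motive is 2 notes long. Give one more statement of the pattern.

With a 2-note motive the entries are F4, G4, A4, each up a 2nd from the previous.
From B4 the diatonic shape gives B4 F5.

B4 F5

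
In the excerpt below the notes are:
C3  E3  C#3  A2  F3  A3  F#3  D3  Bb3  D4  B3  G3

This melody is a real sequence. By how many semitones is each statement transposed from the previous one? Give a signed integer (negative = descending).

5

With a 4-note motive the entries are C3, F3, Bb3, each up a 4th from the previous.
C3→F3 is 53 − 48 = 5 semitones.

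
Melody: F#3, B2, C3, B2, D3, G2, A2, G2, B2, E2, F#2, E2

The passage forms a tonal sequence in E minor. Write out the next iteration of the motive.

G2 C2 D2 C2

With a 4-note motive the entries are F#3, D3, B2, each down a 3rd from the previous.
So cell 4 is G2 C2 D2 C2.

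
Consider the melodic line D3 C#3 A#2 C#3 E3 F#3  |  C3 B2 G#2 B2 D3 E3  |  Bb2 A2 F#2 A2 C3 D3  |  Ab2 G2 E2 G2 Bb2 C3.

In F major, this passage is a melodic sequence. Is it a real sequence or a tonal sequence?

Each cell has the same semitone pattern (-1, -3, 3, 3, 2) — intervals are preserved exactly.
And C#3 lies outside F major, so the sequence is real rather than tonal.

real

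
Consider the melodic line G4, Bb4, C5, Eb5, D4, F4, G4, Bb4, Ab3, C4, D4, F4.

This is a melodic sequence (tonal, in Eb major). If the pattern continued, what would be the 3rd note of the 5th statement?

The unit is 4 notes. Position-3 pitches of the 3 shown cells: C5, G4, D4.
Extending down a 4th: Ab3 → Eb3.

Eb3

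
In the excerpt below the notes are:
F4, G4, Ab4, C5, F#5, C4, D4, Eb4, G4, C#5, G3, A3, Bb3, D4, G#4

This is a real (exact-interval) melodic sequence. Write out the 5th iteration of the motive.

A2 B2 C3 E3 A#3

Unit = 5 notes; the statements start on F4, C4, G3, moving down a 4th each time.
Continuing the starts: D3 → A2.
Statement 5 starts on A2 and keeps the same exact contour: A2 B2 C3 E3 A#3.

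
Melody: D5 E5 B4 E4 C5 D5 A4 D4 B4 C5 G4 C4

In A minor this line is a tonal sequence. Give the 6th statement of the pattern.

Unit = 4 notes; the statements start on D5, C5, B4, moving down a 2nd each time.
Continuing the starts: A4 → G4 → F4.
So cell 6 is F4 G4 D4 G3.

F4 G4 D4 G3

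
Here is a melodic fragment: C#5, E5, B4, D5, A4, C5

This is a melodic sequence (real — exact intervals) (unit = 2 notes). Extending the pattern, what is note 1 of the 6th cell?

Grouping in 2s, the 1st note of each cell is C#5, B4, A4.
Carrying that down a 2nd forward: G4 → F4 → Eb4.

Eb4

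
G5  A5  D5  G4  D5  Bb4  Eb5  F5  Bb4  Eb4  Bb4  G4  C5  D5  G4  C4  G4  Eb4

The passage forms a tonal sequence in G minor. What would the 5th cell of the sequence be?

F4 G4 C4 F3 C4 A3

The 6-note cells begin on G5, Eb5, C5 — each down a 3rd from the last.
Extending down a 3rd: A4 → F4.
Statement 5 starts on F4 and keeps the same diatonic contour: F4 G4 C4 F3 C4 A3.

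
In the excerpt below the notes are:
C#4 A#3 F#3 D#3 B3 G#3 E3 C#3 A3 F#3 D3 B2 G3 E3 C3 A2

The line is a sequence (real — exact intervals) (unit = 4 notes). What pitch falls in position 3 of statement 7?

Gb2

The unit is 4 notes. Position-3 pitches of the 4 shown cells: F#3, E3, D3, C3.
Extending down a 2nd: Bb2 → Ab2 → Gb2.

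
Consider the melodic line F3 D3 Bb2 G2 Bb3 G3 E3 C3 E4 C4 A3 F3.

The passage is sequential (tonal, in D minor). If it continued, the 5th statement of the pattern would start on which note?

Unit = 4 notes; the statements start on F3, Bb3, E4, moving up a 4th each time.
Continuing: A4 → D5. Statement 5 starts on D5.

D5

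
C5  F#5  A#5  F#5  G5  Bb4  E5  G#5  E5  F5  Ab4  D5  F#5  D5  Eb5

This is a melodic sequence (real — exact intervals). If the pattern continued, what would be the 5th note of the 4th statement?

The unit is 5 notes. Position-5 pitches of the 3 shown cells: G5, F5, Eb5.
One more down a 2nd gives Db5.

Db5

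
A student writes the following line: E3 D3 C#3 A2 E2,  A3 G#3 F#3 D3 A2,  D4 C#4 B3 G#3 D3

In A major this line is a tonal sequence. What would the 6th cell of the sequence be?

The 5-note cells begin on E3, A3, D4 — each up a 4th from the last.
Continuing the starts: G#4 → C#5 → F#5.
Statement 6 starts on F#5 and keeps the same diatonic contour: F#5 E5 D5 B4 F#4.

F#5 E5 D5 B4 F#4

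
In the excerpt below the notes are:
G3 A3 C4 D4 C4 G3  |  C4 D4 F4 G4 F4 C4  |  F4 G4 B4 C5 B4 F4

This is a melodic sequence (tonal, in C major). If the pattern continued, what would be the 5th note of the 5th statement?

Grouping in 6s, the 5th note of each cell is C4, F4, B4.
Extending up a 4th: E5 → A5.

A5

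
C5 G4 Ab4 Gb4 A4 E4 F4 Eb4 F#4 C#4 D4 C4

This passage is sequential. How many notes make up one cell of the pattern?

12 notes total. Splitting into 3 groups of 4:
C5 G4 Ab4 Gb4 | A4 E4 F4 Eb4 | F#4 C#4 D4 C4
Each cell is the previous one down a 3rd — so the unit is 4 notes.

4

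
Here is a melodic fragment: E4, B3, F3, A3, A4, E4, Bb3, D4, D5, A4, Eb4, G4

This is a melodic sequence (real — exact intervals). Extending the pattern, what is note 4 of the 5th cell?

F5

The unit is 4 notes. Position-4 pitches of the 3 shown cells: A3, D4, G4.
Extending up a 4th: C5 → F5.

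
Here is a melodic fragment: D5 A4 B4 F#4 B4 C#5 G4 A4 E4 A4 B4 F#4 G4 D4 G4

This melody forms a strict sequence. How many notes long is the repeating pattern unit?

15 notes total. Splitting into 3 groups of 5:
D5 A4 B4 F#4 B4 | C#5 G4 A4 E4 A4 | B4 F#4 G4 D4 G4
That's a consistent down a 2nd shift per cell, and no other grouping gives one.

5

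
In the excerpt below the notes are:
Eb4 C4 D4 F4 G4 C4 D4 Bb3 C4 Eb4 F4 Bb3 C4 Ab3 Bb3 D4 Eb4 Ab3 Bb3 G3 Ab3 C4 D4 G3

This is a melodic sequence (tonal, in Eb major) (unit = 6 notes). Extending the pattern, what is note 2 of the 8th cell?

C3

The unit is 6 notes. Position-2 pitches of the 4 shown cells: C4, Bb3, Ab3, G3.
Each moves down a 2nd. Continuing: F3 → Eb3 → D3 → C3.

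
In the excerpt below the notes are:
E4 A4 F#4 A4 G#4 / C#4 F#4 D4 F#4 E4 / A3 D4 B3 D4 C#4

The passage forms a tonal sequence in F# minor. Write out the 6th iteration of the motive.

B2 E3 C#3 E3 D3

Taking 5-note groups, the heads are E4, C#4, A3: the pattern moves down a 3rd.
Continuing the starts: F#3 → D3 → B2.
From B2 the diatonic shape gives B2 E3 C#3 E3 D3.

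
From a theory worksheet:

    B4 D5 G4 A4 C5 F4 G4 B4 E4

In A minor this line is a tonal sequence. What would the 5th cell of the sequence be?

E4 G4 C4

With a 3-note motive the entries are B4, A4, G4, each down a 2nd from the previous.
Carrying on: F4 → E4.
Statement 5 starts on E4 and keeps the same diatonic contour: E4 G4 C4.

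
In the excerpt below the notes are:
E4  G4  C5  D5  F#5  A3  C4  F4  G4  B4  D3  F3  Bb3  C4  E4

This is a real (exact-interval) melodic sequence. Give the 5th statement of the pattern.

Taking 5-note groups, the heads are E4, A3, D3: the pattern moves down a 5th.
Carrying on: G2 → C2.
So cell 5 is C2 Eb2 Ab2 Bb2 D3.

C2 Eb2 Ab2 Bb2 D3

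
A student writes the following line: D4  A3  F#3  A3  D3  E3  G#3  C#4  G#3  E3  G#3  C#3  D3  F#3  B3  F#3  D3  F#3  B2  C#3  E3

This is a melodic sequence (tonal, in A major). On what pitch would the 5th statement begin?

G#3

Taking 7-note groups, the heads are D4, C#4, B3: the pattern moves down a 2nd.
Continuing: A3 → G#3. Statement 5 starts on G#3.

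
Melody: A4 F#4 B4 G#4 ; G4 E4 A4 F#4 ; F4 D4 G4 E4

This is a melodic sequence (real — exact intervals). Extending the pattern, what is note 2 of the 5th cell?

Bb3

Grouping in 4s, the 2nd note of each cell is F#4, E4, D4.
Extending down a 2nd: C4 → Bb3.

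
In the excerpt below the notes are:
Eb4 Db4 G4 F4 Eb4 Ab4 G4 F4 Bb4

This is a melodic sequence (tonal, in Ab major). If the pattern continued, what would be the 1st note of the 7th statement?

Db5

With 3-note cells, note 1 of each statement runs Eb4, F4, G4.
Carrying that up a 2nd forward: Ab4 → Bb4 → C5 → Db5.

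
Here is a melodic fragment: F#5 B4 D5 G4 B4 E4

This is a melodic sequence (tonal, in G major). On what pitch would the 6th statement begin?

C4

Taking 2-note groups, the heads are F#5, D5, B4: the pattern moves down a 3rd.
Extending the heads down a 3rd: G4 → E4 → C4.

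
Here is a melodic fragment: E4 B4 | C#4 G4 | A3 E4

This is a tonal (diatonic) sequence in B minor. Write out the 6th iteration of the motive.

B2 F#3

Unit = 2 notes; the statements start on E4, C#4, A3, moving down a 3rd each time.
Extending down a 3rd: F#3 → D3 → B2.
Statement 6 starts on B2 and keeps the same diatonic contour: B2 F#3.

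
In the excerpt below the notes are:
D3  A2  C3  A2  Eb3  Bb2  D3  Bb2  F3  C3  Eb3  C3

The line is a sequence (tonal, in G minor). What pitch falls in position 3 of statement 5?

The unit is 4 notes. Position-3 pitches of the 3 shown cells: C3, D3, Eb3.
Extending up a 2nd: F3 → G3.

G3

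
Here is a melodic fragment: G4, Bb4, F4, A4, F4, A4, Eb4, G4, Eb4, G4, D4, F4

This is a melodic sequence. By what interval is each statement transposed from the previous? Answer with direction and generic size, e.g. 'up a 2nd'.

Unit = 4 notes; the statements start on G4, F4, Eb4, moving down a 2nd each time.
G4 to F4 is down a 2nd.

down a 2nd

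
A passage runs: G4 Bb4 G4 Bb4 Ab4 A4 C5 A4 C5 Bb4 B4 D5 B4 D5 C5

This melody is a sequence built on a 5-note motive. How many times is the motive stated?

15 notes in groups of 5 gives 15/5 = 3 statements.
Starts: G4, A4, B4 — each up a 2nd.

3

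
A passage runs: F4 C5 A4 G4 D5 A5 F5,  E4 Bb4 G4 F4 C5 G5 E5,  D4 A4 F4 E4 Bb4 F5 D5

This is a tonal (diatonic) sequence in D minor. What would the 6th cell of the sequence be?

The 7-note cells begin on F4, E4, D4 — each down a 2nd from the last.
Continuing the starts: C4 → Bb3 → A3.
So cell 6 is A3 E4 C4 Bb3 F4 C5 A4.

A3 E4 C4 Bb3 F4 C5 A4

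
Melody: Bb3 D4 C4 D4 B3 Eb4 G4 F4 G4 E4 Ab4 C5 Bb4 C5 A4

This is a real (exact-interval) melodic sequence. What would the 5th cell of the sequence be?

Taking 5-note groups, the heads are Bb3, Eb4, Ab4: the pattern moves up a 4th.
Extending up a 4th: Db5 → Gb5.
So cell 5 is Gb5 Bb5 Ab5 Bb5 G5.

Gb5 Bb5 Ab5 Bb5 G5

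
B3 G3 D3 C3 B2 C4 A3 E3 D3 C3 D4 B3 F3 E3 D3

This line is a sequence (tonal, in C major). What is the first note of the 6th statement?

G4

Taking 5-note groups, the heads are B3, C4, D4: the pattern moves up a 2nd.
Continuing: E4 → F4 → G4. Statement 6 starts on G4.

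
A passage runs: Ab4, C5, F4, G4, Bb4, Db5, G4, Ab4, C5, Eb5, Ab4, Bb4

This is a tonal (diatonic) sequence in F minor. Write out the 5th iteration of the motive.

Eb5 G5 C5 Db5

The 4-note cells begin on Ab4, Bb4, C5 — each up a 2nd from the last.
Continuing the starts: Db5 → Eb5.
From Eb5 the diatonic shape gives Eb5 G5 C5 Db5.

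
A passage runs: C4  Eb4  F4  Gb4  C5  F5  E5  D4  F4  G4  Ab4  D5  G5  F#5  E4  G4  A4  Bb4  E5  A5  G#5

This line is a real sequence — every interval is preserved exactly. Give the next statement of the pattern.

F#4 A4 B4 C5 F#5 B5 A#5

With a 7-note motive the entries are C4, D4, E4, each up a 2nd from the previous.
So cell 4 is F#4 A4 B4 C5 F#5 B5 A#5.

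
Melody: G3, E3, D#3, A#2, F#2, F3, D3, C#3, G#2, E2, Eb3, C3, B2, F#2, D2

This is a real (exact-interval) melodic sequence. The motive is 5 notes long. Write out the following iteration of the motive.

Db3 Bb2 A2 E2 C2

With a 5-note motive the entries are G3, F3, Eb3, each down a 2nd from the previous.
Statement 4 starts on Db3 and keeps the same exact contour: Db3 Bb2 A2 E2 C2.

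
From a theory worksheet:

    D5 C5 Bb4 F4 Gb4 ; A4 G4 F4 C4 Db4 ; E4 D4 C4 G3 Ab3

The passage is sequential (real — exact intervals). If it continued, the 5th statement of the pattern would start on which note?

With a 5-note motive the entries are D5, A4, E4, each down a 4th from the previous.
Continuing: B3 → F#3. Statement 5 starts on F#3.

F#3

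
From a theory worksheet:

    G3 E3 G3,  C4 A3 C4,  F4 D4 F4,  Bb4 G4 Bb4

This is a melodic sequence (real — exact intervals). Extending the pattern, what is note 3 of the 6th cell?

Ab5

With 3-note cells, note 3 of each statement runs G3, C4, F4, Bb4.
Each moves up a 4th. Continuing: Eb5 → Ab5.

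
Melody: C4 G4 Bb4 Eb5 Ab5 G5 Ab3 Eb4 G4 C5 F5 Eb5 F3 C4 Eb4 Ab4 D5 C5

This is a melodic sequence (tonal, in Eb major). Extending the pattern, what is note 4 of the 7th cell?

G3

Grouping in 6s, the 4th note of each cell is Eb5, C5, Ab4.
Each moves down a 3rd. Continuing: F4 → D4 → Bb3 → G3.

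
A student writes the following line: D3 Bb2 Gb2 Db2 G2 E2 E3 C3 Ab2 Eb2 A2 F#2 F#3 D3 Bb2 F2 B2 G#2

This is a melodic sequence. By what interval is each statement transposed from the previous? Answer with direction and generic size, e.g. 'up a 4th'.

With a 6-note motive the entries are D3, E3, F#3, each up a 2nd from the previous.
From D3 to E3: up a 2nd.

up a 2nd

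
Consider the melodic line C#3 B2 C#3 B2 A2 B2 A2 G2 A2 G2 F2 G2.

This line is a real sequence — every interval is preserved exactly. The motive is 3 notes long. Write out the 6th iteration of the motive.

Eb2 Db2 Eb2

Taking 3-note groups, the heads are C#3, B2, A2, G2: the pattern moves down a 2nd.
Carrying on: F2 → Eb2.
Statement 6 starts on Eb2 and keeps the same exact contour: Eb2 Db2 Eb2.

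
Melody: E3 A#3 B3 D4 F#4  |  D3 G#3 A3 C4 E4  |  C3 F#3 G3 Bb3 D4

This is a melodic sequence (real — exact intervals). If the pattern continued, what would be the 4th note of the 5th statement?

The unit is 5 notes. Position-4 pitches of the 3 shown cells: D4, C4, Bb3.
Carrying that down a 2nd forward: Ab3 → Gb3.

Gb3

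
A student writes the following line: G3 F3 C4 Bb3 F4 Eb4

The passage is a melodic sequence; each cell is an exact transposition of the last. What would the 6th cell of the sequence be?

Ab5 Gb5

Taking 2-note groups, the heads are G3, C4, F4: the pattern moves up a 4th.
Continuing the starts: Bb4 → Eb5 → Ab5.
So cell 6 is Ab5 Gb5.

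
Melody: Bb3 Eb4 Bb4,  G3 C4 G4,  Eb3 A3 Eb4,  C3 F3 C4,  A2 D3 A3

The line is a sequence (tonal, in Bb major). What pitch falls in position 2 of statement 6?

Grouping in 3s, the 2nd note of each cell is Eb4, C4, A3, F3, D3.
One more down a 3rd gives Bb2.

Bb2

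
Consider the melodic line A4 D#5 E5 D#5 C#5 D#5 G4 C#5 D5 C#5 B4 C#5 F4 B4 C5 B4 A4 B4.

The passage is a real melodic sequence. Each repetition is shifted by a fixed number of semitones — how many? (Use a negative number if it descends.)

-2

Taking 6-note groups, the heads are A4, G4, F4: the pattern moves down a 2nd.
Counting half-steps from A4 to G4: -2.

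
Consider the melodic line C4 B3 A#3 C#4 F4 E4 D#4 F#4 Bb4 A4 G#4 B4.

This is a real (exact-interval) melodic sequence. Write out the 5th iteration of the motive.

Unit = 4 notes; the statements start on C4, F4, Bb4, moving up a 4th each time.
Extending up a 4th: Eb5 → Ab5.
Statement 5 starts on Ab5 and keeps the same exact contour: Ab5 G5 F#5 A5.

Ab5 G5 F#5 A5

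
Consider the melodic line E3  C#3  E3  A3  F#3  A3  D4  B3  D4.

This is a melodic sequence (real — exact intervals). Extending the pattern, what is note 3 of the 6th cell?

Grouping in 3s, the 3rd note of each cell is E3, A3, D4.
Carrying that up a 4th forward: G4 → C5 → F5.

F5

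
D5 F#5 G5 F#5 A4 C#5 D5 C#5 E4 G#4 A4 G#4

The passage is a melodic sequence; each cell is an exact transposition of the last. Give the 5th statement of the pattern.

F#3 A#3 B3 A#3

The 4-note cells begin on D5, A4, E4 — each down a 4th from the last.
Carrying on: B3 → F#3.
So cell 5 is F#3 A#3 B3 A#3.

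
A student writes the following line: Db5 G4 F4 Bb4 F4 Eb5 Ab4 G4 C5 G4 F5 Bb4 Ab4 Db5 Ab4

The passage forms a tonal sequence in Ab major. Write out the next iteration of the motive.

G5 C5 Bb4 Eb5 Bb4

With a 5-note motive the entries are Db5, Eb5, F5, each up a 2nd from the previous.
From G5 the diatonic shape gives G5 C5 Bb4 Eb5 Bb4.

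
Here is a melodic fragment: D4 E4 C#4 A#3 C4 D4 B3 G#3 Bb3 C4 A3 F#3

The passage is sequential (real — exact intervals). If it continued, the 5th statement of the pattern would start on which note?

With a 4-note motive the entries are D4, C4, Bb3, each down a 2nd from the previous.
Continuing: Ab3 → Gb3. Statement 5 starts on Gb3.

Gb3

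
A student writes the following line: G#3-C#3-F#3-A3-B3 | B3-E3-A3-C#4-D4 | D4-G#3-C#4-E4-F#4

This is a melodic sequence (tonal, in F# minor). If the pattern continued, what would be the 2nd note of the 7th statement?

Grouping in 5s, the 2nd note of each cell is C#3, E3, G#3.
Extending up a 3rd: B3 → D4 → F#4 → A4.

A4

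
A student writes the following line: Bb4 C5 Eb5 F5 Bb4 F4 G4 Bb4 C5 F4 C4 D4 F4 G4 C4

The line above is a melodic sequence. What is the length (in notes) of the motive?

There are 15 notes; a 5-note unit gives 3 cells:
Bb4 C5 Eb5 F5 Bb4 | F4 G4 Bb4 C5 F4 | C4 D4 F4 G4 C4
Every group is a transposition down a 4th of the one before; no shorter unit works.

5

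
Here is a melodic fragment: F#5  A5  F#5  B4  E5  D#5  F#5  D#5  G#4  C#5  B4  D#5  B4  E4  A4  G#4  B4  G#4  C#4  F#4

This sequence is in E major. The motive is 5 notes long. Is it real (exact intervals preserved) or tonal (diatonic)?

tonal

Every note is diatonic to E major.
Cell 1 has +3 semitones from note 1 to 2, but cell 3 has +4 — the interval quality changes while the contour stays the same, which is the hallmark of a tonal sequence.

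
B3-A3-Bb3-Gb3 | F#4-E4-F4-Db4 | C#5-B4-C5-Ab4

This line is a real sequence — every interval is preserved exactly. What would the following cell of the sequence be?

With a 4-note motive the entries are B3, F#4, C#5, each up a 5th from the previous.
Statement 4 starts on G#5 and keeps the same exact contour: G#5 F#5 G5 Eb5.

G#5 F#5 G5 Eb5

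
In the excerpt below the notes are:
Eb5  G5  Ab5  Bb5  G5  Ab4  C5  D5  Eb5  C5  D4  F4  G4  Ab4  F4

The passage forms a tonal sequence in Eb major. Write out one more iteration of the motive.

The 5-note cells begin on Eb5, Ab4, D4 — each down a 5th from the last.
From G3 the diatonic shape gives G3 Bb3 C4 D4 Bb3.

G3 Bb3 C4 D4 Bb3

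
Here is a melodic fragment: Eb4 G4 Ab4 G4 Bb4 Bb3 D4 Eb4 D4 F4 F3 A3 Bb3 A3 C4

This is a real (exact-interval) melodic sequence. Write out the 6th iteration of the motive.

With a 5-note motive the entries are Eb4, Bb3, F3, each down a 4th from the previous.
Carrying on: C3 → G2 → D2.
So cell 6 is D2 F#2 G2 F#2 A2.

D2 F#2 G2 F#2 A2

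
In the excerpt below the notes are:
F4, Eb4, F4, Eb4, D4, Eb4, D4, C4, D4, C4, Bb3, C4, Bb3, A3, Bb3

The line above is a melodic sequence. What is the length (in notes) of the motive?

3

There are 15 notes; a 3-note unit gives 5 cells:
F4 Eb4 F4 | Eb4 D4 Eb4 | D4 C4 D4 | C4 Bb3 C4 | Bb3 A3 Bb3
Each cell is the previous one down a 2nd — so the unit is 3 notes.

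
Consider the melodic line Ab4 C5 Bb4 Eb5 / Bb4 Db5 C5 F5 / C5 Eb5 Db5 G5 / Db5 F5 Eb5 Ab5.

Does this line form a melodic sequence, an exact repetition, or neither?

Each 4-note cell is the previous one transposed up a 2nd.

sequence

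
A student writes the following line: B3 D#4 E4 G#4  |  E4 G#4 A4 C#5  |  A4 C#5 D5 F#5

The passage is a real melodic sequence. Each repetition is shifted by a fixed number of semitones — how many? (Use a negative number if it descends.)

Unit = 4 notes; the statements start on B3, E4, A4, moving up a 4th each time.
Counting half-steps from B3 to E4: 5.

5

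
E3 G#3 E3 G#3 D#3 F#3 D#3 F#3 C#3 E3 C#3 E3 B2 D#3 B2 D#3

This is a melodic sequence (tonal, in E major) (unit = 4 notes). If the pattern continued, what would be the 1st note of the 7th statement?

Grouping in 4s, the 1st note of each cell is E3, D#3, C#3, B2.
Each moves down a 2nd. Continuing: A2 → G#2 → F#2.

F#2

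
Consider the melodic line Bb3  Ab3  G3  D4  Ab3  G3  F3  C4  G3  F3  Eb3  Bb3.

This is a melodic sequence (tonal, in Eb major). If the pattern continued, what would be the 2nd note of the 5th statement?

D3

The unit is 4 notes. Position-2 pitches of the 3 shown cells: Ab3, G3, F3.
Each moves down a 2nd. Continuing: Eb3 → D3.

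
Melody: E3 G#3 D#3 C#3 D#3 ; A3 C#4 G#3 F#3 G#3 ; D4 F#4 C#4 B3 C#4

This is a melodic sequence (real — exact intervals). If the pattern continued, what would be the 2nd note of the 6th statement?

Grouping in 5s, the 2nd note of each cell is G#3, C#4, F#4.
Carrying that up a 4th forward: B4 → E5 → A5.

A5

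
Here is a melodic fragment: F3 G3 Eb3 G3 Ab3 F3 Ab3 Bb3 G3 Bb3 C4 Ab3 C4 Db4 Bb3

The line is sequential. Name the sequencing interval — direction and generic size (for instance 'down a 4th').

Taking 3-note groups, the heads are F3, G3, Ab3, Bb3, C4: the pattern moves up a 2nd.
From F3 to G3: up a 2nd.

up a 2nd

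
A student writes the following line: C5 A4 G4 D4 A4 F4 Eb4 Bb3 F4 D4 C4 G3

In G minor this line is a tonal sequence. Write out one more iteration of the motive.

With a 4-note motive the entries are C5, A4, F4, each down a 3rd from the previous.
So cell 4 is D4 Bb3 A3 Eb3.

D4 Bb3 A3 Eb3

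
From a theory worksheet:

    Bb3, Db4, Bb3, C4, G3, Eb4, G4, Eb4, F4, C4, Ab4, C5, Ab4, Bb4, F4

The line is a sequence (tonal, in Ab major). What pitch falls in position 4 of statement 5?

Grouping in 5s, the 4th note of each cell is C4, F4, Bb4.
Each moves up a 4th. Continuing: Eb5 → Ab5.

Ab5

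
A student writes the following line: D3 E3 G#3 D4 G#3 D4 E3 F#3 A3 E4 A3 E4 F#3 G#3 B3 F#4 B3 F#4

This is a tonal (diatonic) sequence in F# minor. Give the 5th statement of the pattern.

Taking 6-note groups, the heads are D3, E3, F#3: the pattern moves up a 2nd.
Continuing the starts: G#3 → A3.
Statement 5 starts on A3 and keeps the same diatonic contour: A3 B3 D4 A4 D4 A4.

A3 B3 D4 A4 D4 A4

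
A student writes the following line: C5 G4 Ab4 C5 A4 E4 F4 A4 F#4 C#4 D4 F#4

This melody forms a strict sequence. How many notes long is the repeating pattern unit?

There are 12 notes; a 4-note unit gives 3 cells:
C5 G4 Ab4 C5 | A4 E4 F4 A4 | F#4 C#4 D4 F#4
Each cell is the previous one down a 3rd — so the unit is 4 notes.

4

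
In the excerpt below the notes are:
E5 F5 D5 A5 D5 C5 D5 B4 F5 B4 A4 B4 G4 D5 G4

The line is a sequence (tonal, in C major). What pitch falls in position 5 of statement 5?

C4

With 5-note cells, note 5 of each statement runs D5, B4, G4.
Extending down a 3rd: E4 → C4.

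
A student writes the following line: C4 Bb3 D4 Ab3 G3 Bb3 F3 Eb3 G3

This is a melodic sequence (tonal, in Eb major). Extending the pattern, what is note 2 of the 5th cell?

With 3-note cells, note 2 of each statement runs Bb3, G3, Eb3.
Carrying that down a 3rd forward: C3 → Ab2.

Ab2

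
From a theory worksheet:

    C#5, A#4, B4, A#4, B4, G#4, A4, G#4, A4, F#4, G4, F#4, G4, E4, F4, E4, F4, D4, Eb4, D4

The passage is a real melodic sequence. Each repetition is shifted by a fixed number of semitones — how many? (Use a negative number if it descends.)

Unit = 4 notes; the statements start on C#5, B4, A4, G4, F4, moving down a 2nd each time.
C#5 to B4 spans -2 semitones.

-2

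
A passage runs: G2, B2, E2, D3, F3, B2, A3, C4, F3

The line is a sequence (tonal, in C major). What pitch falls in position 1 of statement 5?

B4

Grouping in 3s, the 1st note of each cell is G2, D3, A3.
Each moves up a 5th. Continuing: E4 → B4.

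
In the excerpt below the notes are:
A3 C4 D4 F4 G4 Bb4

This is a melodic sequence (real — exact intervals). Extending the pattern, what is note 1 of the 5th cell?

F5

Grouping in 2s, the 1st note of each cell is A3, D4, G4.
Each moves up a 4th. Continuing: C5 → F5.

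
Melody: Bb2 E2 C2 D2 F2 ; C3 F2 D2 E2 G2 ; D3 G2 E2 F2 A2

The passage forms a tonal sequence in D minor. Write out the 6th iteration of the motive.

Unit = 5 notes; the statements start on Bb2, C3, D3, moving up a 2nd each time.
Continuing the starts: E3 → F3 → G3.
So cell 6 is G3 C3 A2 Bb2 D3.

G3 C3 A2 Bb2 D3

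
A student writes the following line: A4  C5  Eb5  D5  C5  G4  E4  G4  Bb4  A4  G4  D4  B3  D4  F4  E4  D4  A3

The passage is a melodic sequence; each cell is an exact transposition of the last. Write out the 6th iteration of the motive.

Unit = 6 notes; the statements start on A4, E4, B3, moving down a 4th each time.
Carrying on: F#3 → C#3 → G#2.
So cell 6 is G#2 B2 D3 C#3 B2 F#2.

G#2 B2 D3 C#3 B2 F#2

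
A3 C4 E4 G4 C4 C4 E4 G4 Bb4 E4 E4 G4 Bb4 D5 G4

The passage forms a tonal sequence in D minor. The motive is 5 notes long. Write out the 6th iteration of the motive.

D5 F5 A5 C6 F5

With a 5-note motive the entries are A3, C4, E4, each up a 3rd from the previous.
Carrying on: G4 → Bb4 → D5.
So cell 6 is D5 F5 A5 C6 F5.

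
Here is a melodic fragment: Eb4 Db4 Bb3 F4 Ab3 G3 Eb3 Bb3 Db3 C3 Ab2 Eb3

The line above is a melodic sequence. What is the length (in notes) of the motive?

4

There are 12 notes; a 4-note unit gives 3 cells:
Eb4 Db4 Bb3 F4 | Ab3 G3 Eb3 Bb3 | Db3 C3 Ab2 Eb3
Each cell is the previous one down a 5th — so the unit is 4 notes.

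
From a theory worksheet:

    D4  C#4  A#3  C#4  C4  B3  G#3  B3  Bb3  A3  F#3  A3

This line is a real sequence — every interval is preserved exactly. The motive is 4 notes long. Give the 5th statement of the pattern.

With a 4-note motive the entries are D4, C4, Bb3, each down a 2nd from the previous.
Carrying on: Ab3 → Gb3.
So cell 5 is Gb3 F3 D3 F3.

Gb3 F3 D3 F3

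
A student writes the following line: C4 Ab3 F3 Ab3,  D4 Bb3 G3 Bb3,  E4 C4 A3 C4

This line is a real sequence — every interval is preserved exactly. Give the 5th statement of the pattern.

With a 4-note motive the entries are C4, D4, E4, each up a 2nd from the previous.
Carrying on: F#4 → G#4.
From G#4 the exact shape gives G#4 E4 C#4 E4.

G#4 E4 C#4 E4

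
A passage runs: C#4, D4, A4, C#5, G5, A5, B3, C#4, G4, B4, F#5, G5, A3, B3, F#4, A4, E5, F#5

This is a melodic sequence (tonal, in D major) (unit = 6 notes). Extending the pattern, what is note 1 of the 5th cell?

F#3

Grouping in 6s, the 1st note of each cell is C#4, B3, A3.
Carrying that down a 2nd forward: G3 → F#3.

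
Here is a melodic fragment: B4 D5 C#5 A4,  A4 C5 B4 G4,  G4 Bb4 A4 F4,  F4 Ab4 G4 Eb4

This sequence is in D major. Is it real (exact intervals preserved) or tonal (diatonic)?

real

Each cell has the same semitone pattern (3, -1, -4) — intervals are preserved exactly.
And C5 lies outside D major, so the sequence is real rather than tonal.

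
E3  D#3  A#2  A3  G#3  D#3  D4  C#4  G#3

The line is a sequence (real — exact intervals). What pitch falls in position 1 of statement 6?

F5

Grouping in 3s, the 1st note of each cell is E3, A3, D4.
Each moves up a 4th. Continuing: G4 → C5 → F5.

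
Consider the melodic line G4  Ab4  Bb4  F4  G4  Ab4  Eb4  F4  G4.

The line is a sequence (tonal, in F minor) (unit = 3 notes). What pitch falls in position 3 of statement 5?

Eb4

With 3-note cells, note 3 of each statement runs Bb4, Ab4, G4.
Each moves down a 2nd. Continuing: F4 → Eb4.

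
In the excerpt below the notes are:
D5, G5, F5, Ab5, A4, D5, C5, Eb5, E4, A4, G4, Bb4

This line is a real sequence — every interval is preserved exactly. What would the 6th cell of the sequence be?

With a 4-note motive the entries are D5, A4, E4, each down a 4th from the previous.
Carrying on: B3 → F#3 → C#3.
Statement 6 starts on C#3 and keeps the same exact contour: C#3 F#3 E3 G3.

C#3 F#3 E3 G3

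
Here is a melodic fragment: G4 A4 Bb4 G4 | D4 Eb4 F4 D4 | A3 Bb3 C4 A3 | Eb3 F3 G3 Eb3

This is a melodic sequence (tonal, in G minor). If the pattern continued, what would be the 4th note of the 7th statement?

C2

The unit is 4 notes. Position-4 pitches of the 4 shown cells: G4, D4, A3, Eb3.
Extending down a 4th: Bb2 → F2 → C2.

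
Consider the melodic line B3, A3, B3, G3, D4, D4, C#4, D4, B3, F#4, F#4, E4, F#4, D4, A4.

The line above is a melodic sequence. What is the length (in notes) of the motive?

5

15 notes total. Splitting into 3 groups of 5:
B3 A3 B3 G3 D4 | D4 C#4 D4 B3 F#4 | F#4 E4 F#4 D4 A4
Every group is a transposition up a 3rd of the one before; no shorter unit works.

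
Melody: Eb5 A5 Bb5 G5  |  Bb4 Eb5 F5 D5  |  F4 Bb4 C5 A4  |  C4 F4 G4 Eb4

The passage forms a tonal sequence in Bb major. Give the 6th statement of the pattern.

D3 G3 A3 F3

Unit = 4 notes; the statements start on Eb5, Bb4, F4, C4, moving down a 4th each time.
Carrying on: G3 → D3.
From D3 the diatonic shape gives D3 G3 A3 F3.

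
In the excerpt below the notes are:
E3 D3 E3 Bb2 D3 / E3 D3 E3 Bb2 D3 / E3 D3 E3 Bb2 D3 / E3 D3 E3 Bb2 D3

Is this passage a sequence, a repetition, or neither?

Each 5-note cell is identical (E3 D3 E3 Bb2 D3), restated at the same pitch.

repetition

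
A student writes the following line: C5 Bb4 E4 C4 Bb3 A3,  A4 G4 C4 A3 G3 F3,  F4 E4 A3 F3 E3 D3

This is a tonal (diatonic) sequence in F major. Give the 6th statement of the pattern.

G3 F3 Bb2 G2 F2 E2

Unit = 6 notes; the statements start on C5, A4, F4, moving down a 3rd each time.
Continuing the starts: D4 → Bb3 → G3.
Statement 6 starts on G3 and keeps the same diatonic contour: G3 F3 Bb2 G2 F2 E2.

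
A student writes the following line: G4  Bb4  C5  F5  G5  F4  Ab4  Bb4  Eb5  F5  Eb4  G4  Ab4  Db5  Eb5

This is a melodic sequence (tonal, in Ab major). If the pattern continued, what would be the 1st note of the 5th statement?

C4

The unit is 5 notes. Position-1 pitches of the 3 shown cells: G4, F4, Eb4.
Each moves down a 2nd. Continuing: Db4 → C4.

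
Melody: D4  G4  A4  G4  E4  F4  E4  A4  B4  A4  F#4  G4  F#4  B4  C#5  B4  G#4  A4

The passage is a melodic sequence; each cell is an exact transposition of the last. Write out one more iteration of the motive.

G#4 C#5 D#5 C#5 A#4 B4

Taking 6-note groups, the heads are D4, E4, F#4: the pattern moves up a 2nd.
From G#4 the exact shape gives G#4 C#5 D#5 C#5 A#4 B4.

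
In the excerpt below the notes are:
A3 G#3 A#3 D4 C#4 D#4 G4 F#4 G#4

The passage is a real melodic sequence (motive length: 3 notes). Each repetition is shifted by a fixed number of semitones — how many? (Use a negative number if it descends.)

5

Unit = 3 notes; the statements start on A3, D4, G4, moving up a 4th each time.
A3 to D4 spans +5 semitones.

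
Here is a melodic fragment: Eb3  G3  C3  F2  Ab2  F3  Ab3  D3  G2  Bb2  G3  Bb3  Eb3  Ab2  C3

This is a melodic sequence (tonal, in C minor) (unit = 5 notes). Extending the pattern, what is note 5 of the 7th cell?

With 5-note cells, note 5 of each statement runs Ab2, Bb2, C3.
Carrying that up a 2nd forward: D3 → Eb3 → F3 → G3.

G3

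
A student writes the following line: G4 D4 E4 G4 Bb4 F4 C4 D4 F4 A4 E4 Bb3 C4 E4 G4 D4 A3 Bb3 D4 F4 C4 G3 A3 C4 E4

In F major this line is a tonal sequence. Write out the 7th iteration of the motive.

A3 E3 F3 A3 C4

With a 5-note motive the entries are G4, F4, E4, D4, C4, each down a 2nd from the previous.
Continuing the starts: Bb3 → A3.
So cell 7 is A3 E3 F3 A3 C4.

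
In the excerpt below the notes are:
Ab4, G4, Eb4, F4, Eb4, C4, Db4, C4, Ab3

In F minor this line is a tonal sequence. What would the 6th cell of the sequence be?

The 3-note cells begin on Ab4, F4, Db4 — each down a 3rd from the last.
Carrying on: Bb3 → G3 → Eb3.
So cell 6 is Eb3 Db3 Bb2.

Eb3 Db3 Bb2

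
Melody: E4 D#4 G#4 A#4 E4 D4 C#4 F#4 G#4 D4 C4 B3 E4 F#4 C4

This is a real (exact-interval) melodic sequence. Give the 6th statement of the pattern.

Gb3 F3 Bb3 C4 Gb3

With a 5-note motive the entries are E4, D4, C4, each down a 2nd from the previous.
Extending down a 2nd: Bb3 → Ab3 → Gb3.
So cell 6 is Gb3 F3 Bb3 C4 Gb3.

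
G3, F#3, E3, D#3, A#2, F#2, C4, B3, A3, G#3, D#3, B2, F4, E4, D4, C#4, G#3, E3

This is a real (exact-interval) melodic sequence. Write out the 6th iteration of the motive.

Ab5 G5 F5 E5 B4 G4

Taking 6-note groups, the heads are G3, C4, F4: the pattern moves up a 4th.
Extending up a 4th: Bb4 → Eb5 → Ab5.
Statement 6 starts on Ab5 and keeps the same exact contour: Ab5 G5 F5 E5 B4 G4.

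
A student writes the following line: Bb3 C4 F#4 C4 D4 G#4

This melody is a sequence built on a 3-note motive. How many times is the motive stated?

6 notes in groups of 3 gives 6/3 = 2 statements.
Starts: Bb3, C4 — each up a 2nd.

2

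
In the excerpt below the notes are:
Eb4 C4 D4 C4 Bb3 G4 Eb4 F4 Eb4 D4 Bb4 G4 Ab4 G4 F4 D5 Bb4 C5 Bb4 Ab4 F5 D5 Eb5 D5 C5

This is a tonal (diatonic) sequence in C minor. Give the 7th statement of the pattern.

Taking 5-note groups, the heads are Eb4, G4, Bb4, D5, F5: the pattern moves up a 3rd.
Continuing the starts: Ab5 → C6.
From C6 the diatonic shape gives C6 Ab5 Bb5 Ab5 G5.

C6 Ab5 Bb5 Ab5 G5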